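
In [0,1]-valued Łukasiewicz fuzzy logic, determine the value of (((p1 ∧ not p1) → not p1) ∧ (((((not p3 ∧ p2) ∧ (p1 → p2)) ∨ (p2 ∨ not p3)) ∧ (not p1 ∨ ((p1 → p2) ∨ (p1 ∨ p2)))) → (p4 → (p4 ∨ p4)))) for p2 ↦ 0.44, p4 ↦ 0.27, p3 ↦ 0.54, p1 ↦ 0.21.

not p1: Łukasiewicz ¬ gives 1 − 0.21 = 0.79
(p1 ∧ not p1) = min(0.21, 0.79) = 0.21
not p1: Łukasiewicz ¬ gives 1 − 0.21 = 0.79
((p1 ∧ not p1) → not p1): min(1, 1 − 0.21 + 0.79) = 1
not p3: Łukasiewicz ¬ gives 1 − 0.54 = 0.46
(not p3 ∧ p2) = min(0.46, 0.44) = 0.44
(p1 → p2): min(1, 1 − 0.21 + 0.44) = 1
((not p3 ∧ p2) ∧ (p1 → p2)) = min(0.44, 1) = 0.44
not p3: Łukasiewicz ¬ gives 1 − 0.54 = 0.46
(p2 ∨ not p3) = max(0.44, 0.46) = 0.46
(((not p3 ∧ p2) ∧ (p1 → p2)) ∨ (p2 ∨ not p3)) = max(0.44, 0.46) = 0.46
not p1: Łukasiewicz ¬ gives 1 − 0.21 = 0.79
(p1 → p2): min(1, 1 − 0.21 + 0.44) = 1
(p1 ∨ p2) = max(0.21, 0.44) = 0.44
((p1 → p2) ∨ (p1 ∨ p2)) = max(1, 0.44) = 1
(not p1 ∨ ((p1 → p2) ∨ (p1 ∨ p2))) = max(0.79, 1) = 1
((((not p3 ∧ p2) ∧ (p1 → p2)) ∨ (p2 ∨ not p3)) ∧ (not p1 ∨ ((p1 → p2) ∨ (p1 ∨ p2)))) = min(0.46, 1) = 0.46
(p4 ∨ p4) = max(0.27, 0.27) = 0.27
(p4 → (p4 ∨ p4)): min(1, 1 − 0.27 + 0.27) = 1
(((((not p3 ∧ p2) ∧ (p1 → p2)) ∨ (p2 ∨ not p3)) ∧ (not p1 ∨ ((p1 → p2) ∨ (p1 ∨ p2)))) → (p4 → (p4 ∨ p4))): min(1, 1 − 0.46 + 1) = 1
(((p1 ∧ not p1) → not p1) ∧ (((((not p3 ∧ p2) ∧ (p1 → p2)) ∨ (p2 ∨ not p3)) ∧ (not p1 ∨ ((p1 → p2) ∨ (p1 ∨ p2)))) → (p4 → (p4 ∨ p4)))) = min(1, 1) = 1

1.00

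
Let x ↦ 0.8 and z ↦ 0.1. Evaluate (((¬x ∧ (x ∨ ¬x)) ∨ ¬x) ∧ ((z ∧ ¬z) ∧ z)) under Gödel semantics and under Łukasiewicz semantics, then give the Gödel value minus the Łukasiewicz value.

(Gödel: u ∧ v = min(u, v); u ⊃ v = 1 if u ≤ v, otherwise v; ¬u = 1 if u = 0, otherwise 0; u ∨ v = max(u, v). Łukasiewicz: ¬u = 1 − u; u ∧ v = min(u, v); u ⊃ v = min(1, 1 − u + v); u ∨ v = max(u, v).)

Gödel evaluation:
  ¬x: Gödel ¬ of 0.8 = 0 (operand ≠ 0)
  ¬x: Gödel ¬ of 0.8 = 0 (operand ≠ 0)
  (x ∨ ¬x) = max(0.8, 0) = 0.8
  (¬x ∧ (x ∨ ¬x)) = min(0, 0.8) = 0
  ¬x: Gödel ¬ of 0.8 = 0 (operand ≠ 0)
  ((¬x ∧ (x ∨ ¬x)) ∨ ¬x) = max(0, 0) = 0
  ¬z: Gödel ¬ of 0.1 = 0 (operand ≠ 0)
  (z ∧ ¬z) = min(0.1, 0) = 0
  ((z ∧ ¬z) ∧ z) = min(0, 0.1) = 0
  (((¬x ∧ (x ∨ ¬x)) ∨ ¬x) ∧ ((z ∧ ¬z) ∧ z)) = min(0, 0) = 0
  Gödel value = 0
Łukasiewicz evaluation:
  ¬x: Łukasiewicz ¬ gives 1 − 0.8 = 0.2
  ¬x: Łukasiewicz ¬ gives 1 − 0.8 = 0.2
  (x ∨ ¬x) = max(0.8, 0.2) = 0.8
  (¬x ∧ (x ∨ ¬x)) = min(0.2, 0.8) = 0.2
  ¬x: Łukasiewicz ¬ gives 1 − 0.8 = 0.2
  ((¬x ∧ (x ∨ ¬x)) ∨ ¬x) = max(0.2, 0.2) = 0.2
  ¬z: Łukasiewicz ¬ gives 1 − 0.1 = 0.9
  (z ∧ ¬z) = min(0.1, 0.9) = 0.1
  ((z ∧ ¬z) ∧ z) = min(0.1, 0.1) = 0.1
  (((¬x ∧ (x ∨ ¬x)) ∨ ¬x) ∧ ((z ∧ ¬z) ∧ z)) = min(0.2, 0.1) = 0.1
  Łukasiewicz value = 0.1
Difference: 0 − 0.1 = -0.10

-0.10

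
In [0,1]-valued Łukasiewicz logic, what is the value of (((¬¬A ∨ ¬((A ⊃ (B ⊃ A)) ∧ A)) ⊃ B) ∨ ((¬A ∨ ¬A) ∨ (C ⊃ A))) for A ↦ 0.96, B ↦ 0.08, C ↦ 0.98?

0.98

¬A: Łukasiewicz ¬ gives 1 − 0.96 = 0.04
¬¬A: Łukasiewicz ¬ gives 1 − 0.04 = 0.96
(B ⊃ A): min(1, 1 − 0.08 + 0.96) = 1
(A ⊃ (B ⊃ A)): min(1, 1 − 0.96 + 1) = 1
((A ⊃ (B ⊃ A)) ∧ A) = min(1, 0.96) = 0.96
¬((A ⊃ (B ⊃ A)) ∧ A): Łukasiewicz ¬ gives 1 − 0.96 = 0.04
(¬¬A ∨ ¬((A ⊃ (B ⊃ A)) ∧ A)) = max(0.96, 0.04) = 0.96
((¬¬A ∨ ¬((A ⊃ (B ⊃ A)) ∧ A)) ⊃ B): min(1, 1 − 0.96 + 0.08) = 0.12
¬A: Łukasiewicz ¬ gives 1 − 0.96 = 0.04
¬A: Łukasiewicz ¬ gives 1 − 0.96 = 0.04
(¬A ∨ ¬A) = max(0.04, 0.04) = 0.04
(C ⊃ A): min(1, 1 − 0.98 + 0.96) = 0.98
((¬A ∨ ¬A) ∨ (C ⊃ A)) = max(0.04, 0.98) = 0.98
(((¬¬A ∨ ¬((A ⊃ (B ⊃ A)) ∧ A)) ⊃ B) ∨ ((¬A ∨ ¬A) ∨ (C ⊃ A))) = max(0.12, 0.98) = 0.98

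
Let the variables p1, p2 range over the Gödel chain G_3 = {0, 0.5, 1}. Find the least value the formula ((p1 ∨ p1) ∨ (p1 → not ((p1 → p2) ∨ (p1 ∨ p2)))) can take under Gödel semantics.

The minimum is attained at p1 = 0.5, p2 = 0:
  (p1 ∨ p1) = max(0.5, 0.5) = 0.5
  (p1 → p2): 0.5 > 0, so result = 0
  (p1 ∨ p2) = max(0.5, 0) = 0.5
  ((p1 → p2) ∨ (p1 ∨ p2)) = max(0, 0.5) = 0.5
  not ((p1 → p2) ∨ (p1 ∨ p2)): Gödel ¬ of 0.5 = 0 (operand ≠ 0)
  (p1 → not ((p1 → p2) ∨ (p1 ∨ p2))): 0.5 > 0, so result = 0
  ((p1 ∨ p1) ∨ (p1 → not ((p1 → p2) ∨ (p1 ∨ p2)))) = max(0.5, 0) = 0.5
Checking all 9 assignments confirms none give a value below 0.50.

0.50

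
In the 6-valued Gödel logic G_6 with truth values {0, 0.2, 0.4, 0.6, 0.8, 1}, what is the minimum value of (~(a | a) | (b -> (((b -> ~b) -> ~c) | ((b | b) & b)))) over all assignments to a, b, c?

1.00

Every assignment gives 1. For instance at a = 0, b = 0, c = 0:
  (a | a) = max(0, 0) = 0
  ~(a | a): Gödel ¬ of 0 = 1 (operand is 0)
  ~b: Gödel ¬ of 0 = 1 (operand is 0)
  (b -> ~b): 0 ≤ 1, so result = 1
  ~c: Gödel ¬ of 0 = 1 (operand is 0)
  ((b -> ~b) -> ~c): 1 ≤ 1, so result = 1
  (b | b) = max(0, 0) = 0
  ((b | b) & b) = min(0, 0) = 0
  (((b -> ~b) -> ~c) | ((b | b) & b)) = max(1, 0) = 1
  (b -> (((b -> ~b) -> ~c) | ((b | b) & b))): 0 ≤ 1, so result = 1
  (~(a | a) | (b -> (((b -> ~b) -> ~c) | ((b | b) & b)))) = max(1, 1) = 1
All 216 assignments give value 1 — the formula is a G_6-tautology.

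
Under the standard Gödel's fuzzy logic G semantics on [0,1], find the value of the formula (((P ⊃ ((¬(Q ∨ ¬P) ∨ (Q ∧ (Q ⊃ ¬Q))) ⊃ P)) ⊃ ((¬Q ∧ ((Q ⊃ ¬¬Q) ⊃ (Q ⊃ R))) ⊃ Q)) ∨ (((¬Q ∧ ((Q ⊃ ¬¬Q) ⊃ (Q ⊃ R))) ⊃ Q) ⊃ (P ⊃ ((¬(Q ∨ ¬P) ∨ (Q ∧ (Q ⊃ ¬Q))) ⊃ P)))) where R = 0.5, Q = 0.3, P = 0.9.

1.00

¬P: Gödel ¬ of 0.9 = 0 (operand ≠ 0)
(Q ∨ ¬P) = max(0.3, 0) = 0.3
¬(Q ∨ ¬P): Gödel ¬ of 0.3 = 0 (operand ≠ 0)
¬Q: Gödel ¬ of 0.3 = 0 (operand ≠ 0)
(Q ⊃ ¬Q): 0.3 > 0, so result = 0
(Q ∧ (Q ⊃ ¬Q)) = min(0.3, 0) = 0
(¬(Q ∨ ¬P) ∨ (Q ∧ (Q ⊃ ¬Q))) = max(0, 0) = 0
((¬(Q ∨ ¬P) ∨ (Q ∧ (Q ⊃ ¬Q))) ⊃ P): 0 ≤ 0.9, so result = 1
(P ⊃ ((¬(Q ∨ ¬P) ∨ (Q ∧ (Q ⊃ ¬Q))) ⊃ P)): 0.9 ≤ 1, so result = 1
¬Q: Gödel ¬ of 0.3 = 0 (operand ≠ 0)
¬Q: Gödel ¬ of 0.3 = 0 (operand ≠ 0)
¬¬Q: Gödel ¬ of 0 = 1 (operand is 0)
(Q ⊃ ¬¬Q): 0.3 ≤ 1, so result = 1
(Q ⊃ R): 0.3 ≤ 0.5, so result = 1
((Q ⊃ ¬¬Q) ⊃ (Q ⊃ R)): 1 ≤ 1, so result = 1
(¬Q ∧ ((Q ⊃ ¬¬Q) ⊃ (Q ⊃ R))) = min(0, 1) = 0
((¬Q ∧ ((Q ⊃ ¬¬Q) ⊃ (Q ⊃ R))) ⊃ Q): 0 ≤ 0.3, so result = 1
((P ⊃ ((¬(Q ∨ ¬P) ∨ (Q ∧ (Q ⊃ ¬Q))) ⊃ P)) ⊃ ((¬Q ∧ ((Q ⊃ ¬¬Q) ⊃ (Q ⊃ R))) ⊃ Q)): 1 ≤ 1, so result = 1
¬Q: Gödel ¬ of 0.3 = 0 (operand ≠ 0)
¬Q: Gödel ¬ of 0.3 = 0 (operand ≠ 0)
¬¬Q: Gödel ¬ of 0 = 1 (operand is 0)
(Q ⊃ ¬¬Q): 0.3 ≤ 1, so result = 1
(Q ⊃ R): 0.3 ≤ 0.5, so result = 1
((Q ⊃ ¬¬Q) ⊃ (Q ⊃ R)): 1 ≤ 1, so result = 1
(¬Q ∧ ((Q ⊃ ¬¬Q) ⊃ (Q ⊃ R))) = min(0, 1) = 0
((¬Q ∧ ((Q ⊃ ¬¬Q) ⊃ (Q ⊃ R))) ⊃ Q): 0 ≤ 0.3, so result = 1
¬P: Gödel ¬ of 0.9 = 0 (operand ≠ 0)
(Q ∨ ¬P) = max(0.3, 0) = 0.3
¬(Q ∨ ¬P): Gödel ¬ of 0.3 = 0 (operand ≠ 0)
¬Q: Gödel ¬ of 0.3 = 0 (operand ≠ 0)
(Q ⊃ ¬Q): 0.3 > 0, so result = 0
(Q ∧ (Q ⊃ ¬Q)) = min(0.3, 0) = 0
(¬(Q ∨ ¬P) ∨ (Q ∧ (Q ⊃ ¬Q))) = max(0, 0) = 0
((¬(Q ∨ ¬P) ∨ (Q ∧ (Q ⊃ ¬Q))) ⊃ P): 0 ≤ 0.9, so result = 1
(P ⊃ ((¬(Q ∨ ¬P) ∨ (Q ∧ (Q ⊃ ¬Q))) ⊃ P)): 0.9 ≤ 1, so result = 1
(((¬Q ∧ ((Q ⊃ ¬¬Q) ⊃ (Q ⊃ R))) ⊃ Q) ⊃ (P ⊃ ((¬(Q ∨ ¬P) ∨ (Q ∧ (Q ⊃ ¬Q))) ⊃ P))): 1 ≤ 1, so result = 1
(((P ⊃ ((¬(Q ∨ ¬P) ∨ (Q ∧ (Q ⊃ ¬Q))) ⊃ P)) ⊃ ((¬Q ∧ ((Q ⊃ ¬¬Q) ⊃ (Q ⊃ R))) ⊃ Q)) ∨ (((¬Q ∧ ((Q ⊃ ¬¬Q) ⊃ (Q ⊃ R))) ⊃ Q) ⊃ (P ⊃ ((¬(Q ∨ ¬P) ∨ (Q ∧ (Q ⊃ ¬Q))) ⊃ P)))) = max(1, 1) = 1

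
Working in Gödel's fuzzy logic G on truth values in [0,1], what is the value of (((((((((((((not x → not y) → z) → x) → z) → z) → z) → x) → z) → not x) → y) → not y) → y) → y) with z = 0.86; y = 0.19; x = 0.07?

0.19

not x: Gödel ¬ of 0.07 = 0 (operand ≠ 0)
not y: Gödel ¬ of 0.19 = 0 (operand ≠ 0)
(not x → not y): 0 ≤ 0, so result = 1
((not x → not y) → z): 1 > 0.86, so result = 0.86
(((not x → not y) → z) → x): 0.86 > 0.07, so result = 0.07
((((not x → not y) → z) → x) → z): 0.07 ≤ 0.86, so result = 1
(((((not x → not y) → z) → x) → z) → z): 1 > 0.86, so result = 0.86
((((((not x → not y) → z) → x) → z) → z) → z): 0.86 ≤ 0.86, so result = 1
(((((((not x → not y) → z) → x) → z) → z) → z) → x): 1 > 0.07, so result = 0.07
((((((((not x → not y) → z) → x) → z) → z) → z) → x) → z): 0.07 ≤ 0.86, so result = 1
not x: Gödel ¬ of 0.07 = 0 (operand ≠ 0)
(((((((((not x → not y) → z) → x) → z) → z) → z) → x) → z) → not x): 1 > 0, so result = 0
((((((((((not x → not y) → z) → x) → z) → z) → z) → x) → z) → not x) → y): 0 ≤ 0.19, so result = 1
not y: Gödel ¬ of 0.19 = 0 (operand ≠ 0)
(((((((((((not x → not y) → z) → x) → z) → z) → z) → x) → z) → not x) → y) → not y): 1 > 0, so result = 0
((((((((((((not x → not y) → z) → x) → z) → z) → z) → x) → z) → not x) → y) → not y) → y): 0 ≤ 0.19, so result = 1
(((((((((((((not x → not y) → z) → x) → z) → z) → z) → x) → z) → not x) → y) → not y) → y) → y): 1 > 0.19, so result = 0.19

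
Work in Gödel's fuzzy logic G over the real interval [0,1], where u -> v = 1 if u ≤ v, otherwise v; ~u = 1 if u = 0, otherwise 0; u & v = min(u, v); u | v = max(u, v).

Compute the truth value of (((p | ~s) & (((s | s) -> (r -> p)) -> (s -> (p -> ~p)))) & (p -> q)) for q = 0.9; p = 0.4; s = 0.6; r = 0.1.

0.00

~s: Gödel ¬ of 0.6 = 0 (operand ≠ 0)
(p | ~s) = max(0.4, 0) = 0.4
(s | s) = max(0.6, 0.6) = 0.6
(r -> p): 0.1 ≤ 0.4, so result = 1
((s | s) -> (r -> p)): 0.6 ≤ 1, so result = 1
~p: Gödel ¬ of 0.4 = 0 (operand ≠ 0)
(p -> ~p): 0.4 > 0, so result = 0
(s -> (p -> ~p)): 0.6 > 0, so result = 0
(((s | s) -> (r -> p)) -> (s -> (p -> ~p))): 1 > 0, so result = 0
((p | ~s) & (((s | s) -> (r -> p)) -> (s -> (p -> ~p)))) = min(0.4, 0) = 0
(p -> q): 0.4 ≤ 0.9, so result = 1
(((p | ~s) & (((s | s) -> (r -> p)) -> (s -> (p -> ~p)))) & (p -> q)) = min(0, 1) = 0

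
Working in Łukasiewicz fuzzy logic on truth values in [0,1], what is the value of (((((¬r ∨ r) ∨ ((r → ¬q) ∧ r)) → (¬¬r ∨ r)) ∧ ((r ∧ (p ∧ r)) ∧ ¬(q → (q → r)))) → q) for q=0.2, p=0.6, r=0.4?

1.00

¬r: Łukasiewicz ¬ gives 1 − 0.4 = 0.6
(¬r ∨ r) = max(0.6, 0.4) = 0.6
¬q: Łukasiewicz ¬ gives 1 − 0.2 = 0.8
(r → ¬q): min(1, 1 − 0.4 + 0.8) = 1
((r → ¬q) ∧ r) = min(1, 0.4) = 0.4
((¬r ∨ r) ∨ ((r → ¬q) ∧ r)) = max(0.6, 0.4) = 0.6
¬r: Łukasiewicz ¬ gives 1 − 0.4 = 0.6
¬¬r: Łukasiewicz ¬ gives 1 − 0.6 = 0.4
(¬¬r ∨ r) = max(0.4, 0.4) = 0.4
(((¬r ∨ r) ∨ ((r → ¬q) ∧ r)) → (¬¬r ∨ r)): min(1, 1 − 0.6 + 0.4) = 0.8
(p ∧ r) = min(0.6, 0.4) = 0.4
(r ∧ (p ∧ r)) = min(0.4, 0.4) = 0.4
(q → r): min(1, 1 − 0.2 + 0.4) = 1
(q → (q → r)): min(1, 1 − 0.2 + 1) = 1
¬(q → (q → r)): Łukasiewicz ¬ gives 1 − 1 = 0
((r ∧ (p ∧ r)) ∧ ¬(q → (q → r))) = min(0.4, 0) = 0
((((¬r ∨ r) ∨ ((r → ¬q) ∧ r)) → (¬¬r ∨ r)) ∧ ((r ∧ (p ∧ r)) ∧ ¬(q → (q → r)))) = min(0.8, 0) = 0
(((((¬r ∨ r) ∨ ((r → ¬q) ∧ r)) → (¬¬r ∨ r)) ∧ ((r ∧ (p ∧ r)) ∧ ¬(q → (q → r)))) → q): min(1, 1 − 0 + 0.2) = 1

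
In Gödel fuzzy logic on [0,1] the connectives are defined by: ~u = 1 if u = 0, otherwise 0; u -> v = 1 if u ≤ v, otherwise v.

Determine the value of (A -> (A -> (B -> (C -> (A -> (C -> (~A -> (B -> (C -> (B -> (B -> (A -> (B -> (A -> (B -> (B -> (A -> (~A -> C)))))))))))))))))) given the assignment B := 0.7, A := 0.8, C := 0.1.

~A: Gödel ¬ of 0.8 = 0 (operand ≠ 0)
~A: Gödel ¬ of 0.8 = 0 (operand ≠ 0)
(~A -> C): 0 ≤ 0.1, so result = 1
(A -> (~A -> C)): 0.8 ≤ 1, so result = 1
(B -> (A -> (~A -> C))): 0.7 ≤ 1, so result = 1
(B -> (B -> (A -> (~A -> C)))): 0.7 ≤ 1, so result = 1
(A -> (B -> (B -> (A -> (~A -> C))))): 0.8 ≤ 1, so result = 1
(B -> (A -> (B -> (B -> (A -> (~A -> C)))))): 0.7 ≤ 1, so result = 1
(A -> (B -> (A -> (B -> (B -> (A -> (~A -> C))))))): 0.8 ≤ 1, so result = 1
(B -> (A -> (B -> (A -> (B -> (B -> (A -> (~A -> C)))))))): 0.7 ≤ 1, so result = 1
(B -> (B -> (A -> (B -> (A -> (B -> (B -> (A -> (~A -> C))))))))): 0.7 ≤ 1, so result = 1
(C -> (B -> (B -> (A -> (B -> (A -> (B -> (B -> (A -> (~A -> C)))))))))): 0.1 ≤ 1, so result = 1
(B -> (C -> (B -> (B -> (A -> (B -> (A -> (B -> (B -> (A -> (~A -> C))))))))))): 0.7 ≤ 1, so result = 1
(~A -> (B -> (C -> (B -> (B -> (A -> (B -> (A -> (B -> (B -> (A -> (~A -> C)))))))))))): 0 ≤ 1, so result = 1
(C -> (~A -> (B -> (C -> (B -> (B -> (A -> (B -> (A -> (B -> (B -> (A -> (~A -> C))))))))))))): 0.1 ≤ 1, so result = 1
(A -> (C -> (~A -> (B -> (C -> (B -> (B -> (A -> (B -> (A -> (B -> (B -> (A -> (~A -> C)))))))))))))): 0.8 ≤ 1, so result = 1
(C -> (A -> (C -> (~A -> (B -> (C -> (B -> (B -> (A -> (B -> (A -> (B -> (B -> (A -> (~A -> C))))))))))))))): 0.1 ≤ 1, so result = 1
(B -> (C -> (A -> (C -> (~A -> (B -> (C -> (B -> (B -> (A -> (B -> (A -> (B -> (B -> (A -> (~A -> C)))))))))))))))): 0.7 ≤ 1, so result = 1
(A -> (B -> (C -> (A -> (C -> (~A -> (B -> (C -> (B -> (B -> (A -> (B -> (A -> (B -> (B -> (A -> (~A -> C))))))))))))))))): 0.8 ≤ 1, so result = 1
(A -> (A -> (B -> (C -> (A -> (C -> (~A -> (B -> (C -> (B -> (B -> (A -> (B -> (A -> (B -> (B -> (A -> (~A -> C)))))))))))))))))): 0.8 ≤ 1, so result = 1

1.00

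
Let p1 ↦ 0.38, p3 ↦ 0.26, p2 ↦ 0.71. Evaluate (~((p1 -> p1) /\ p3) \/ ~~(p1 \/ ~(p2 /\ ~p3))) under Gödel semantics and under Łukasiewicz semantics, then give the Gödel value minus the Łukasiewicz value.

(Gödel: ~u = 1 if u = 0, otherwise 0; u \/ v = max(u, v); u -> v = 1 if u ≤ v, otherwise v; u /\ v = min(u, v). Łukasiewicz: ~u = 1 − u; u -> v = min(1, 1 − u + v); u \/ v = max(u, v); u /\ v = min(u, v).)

0.26

Gödel evaluation:
  (p1 -> p1): 0.38 ≤ 0.38, so result = 1
  ((p1 -> p1) /\ p3) = min(1, 0.26) = 0.26
  ~((p1 -> p1) /\ p3): Gödel ¬ of 0.26 = 0 (operand ≠ 0)
  ~p3: Gödel ¬ of 0.26 = 0 (operand ≠ 0)
  (p2 /\ ~p3) = min(0.71, 0) = 0
  ~(p2 /\ ~p3): Gödel ¬ of 0 = 1 (operand is 0)
  (p1 \/ ~(p2 /\ ~p3)) = max(0.38, 1) = 1
  ~(p1 \/ ~(p2 /\ ~p3)): Gödel ¬ of 1 = 0 (operand ≠ 0)
  ~~(p1 \/ ~(p2 /\ ~p3)): Gödel ¬ of 0 = 1 (operand is 0)
  (~((p1 -> p1) /\ p3) \/ ~~(p1 \/ ~(p2 /\ ~p3))) = max(0, 1) = 1
  Gödel value = 1
Łukasiewicz evaluation:
  (p1 -> p1): min(1, 1 − 0.38 + 0.38) = 1
  ((p1 -> p1) /\ p3) = min(1, 0.26) = 0.26
  ~((p1 -> p1) /\ p3): Łukasiewicz ¬ gives 1 − 0.26 = 0.74
  ~p3: Łukasiewicz ¬ gives 1 − 0.26 = 0.74
  (p2 /\ ~p3) = min(0.71, 0.74) = 0.71
  ~(p2 /\ ~p3): Łukasiewicz ¬ gives 1 − 0.71 = 0.29
  (p1 \/ ~(p2 /\ ~p3)) = max(0.38, 0.29) = 0.38
  ~(p1 \/ ~(p2 /\ ~p3)): Łukasiewicz ¬ gives 1 − 0.38 = 0.62
  ~~(p1 \/ ~(p2 /\ ~p3)): Łukasiewicz ¬ gives 1 − 0.62 = 0.38
  (~((p1 -> p1) /\ p3) \/ ~~(p1 \/ ~(p2 /\ ~p3))) = max(0.74, 0.38) = 0.74
  Łukasiewicz value = 0.74
Difference: 1 − 0.74 = 0.26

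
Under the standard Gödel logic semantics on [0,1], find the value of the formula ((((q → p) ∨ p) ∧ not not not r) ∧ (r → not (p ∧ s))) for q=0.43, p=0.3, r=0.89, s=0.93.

(q → p): 0.43 > 0.3, so result = 0.3
((q → p) ∨ p) = max(0.3, 0.3) = 0.3
not r: Gödel ¬ of 0.89 = 0 (operand ≠ 0)
not not r: Gödel ¬ of 0 = 1 (operand is 0)
not not not r: Gödel ¬ of 1 = 0 (operand ≠ 0)
(((q → p) ∨ p) ∧ not not not r) = min(0.3, 0) = 0
(p ∧ s) = min(0.3, 0.93) = 0.3
not (p ∧ s): Gödel ¬ of 0.3 = 0 (operand ≠ 0)
(r → not (p ∧ s)): 0.89 > 0, so result = 0
((((q → p) ∨ p) ∧ not not not r) ∧ (r → not (p ∧ s))) = min(0, 0) = 0

0.00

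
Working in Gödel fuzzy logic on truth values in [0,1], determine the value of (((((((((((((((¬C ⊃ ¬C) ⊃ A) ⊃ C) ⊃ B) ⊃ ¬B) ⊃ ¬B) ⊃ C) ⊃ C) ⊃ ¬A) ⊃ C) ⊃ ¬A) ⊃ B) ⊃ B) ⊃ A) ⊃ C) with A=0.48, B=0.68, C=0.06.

0.06

¬C: Gödel ¬ of 0.06 = 0 (operand ≠ 0)
¬C: Gödel ¬ of 0.06 = 0 (operand ≠ 0)
(¬C ⊃ ¬C): 0 ≤ 0, so result = 1
((¬C ⊃ ¬C) ⊃ A): 1 > 0.48, so result = 0.48
(((¬C ⊃ ¬C) ⊃ A) ⊃ C): 0.48 > 0.06, so result = 0.06
((((¬C ⊃ ¬C) ⊃ A) ⊃ C) ⊃ B): 0.06 ≤ 0.68, so result = 1
¬B: Gödel ¬ of 0.68 = 0 (operand ≠ 0)
(((((¬C ⊃ ¬C) ⊃ A) ⊃ C) ⊃ B) ⊃ ¬B): 1 > 0, so result = 0
¬B: Gödel ¬ of 0.68 = 0 (operand ≠ 0)
((((((¬C ⊃ ¬C) ⊃ A) ⊃ C) ⊃ B) ⊃ ¬B) ⊃ ¬B): 0 ≤ 0, so result = 1
(((((((¬C ⊃ ¬C) ⊃ A) ⊃ C) ⊃ B) ⊃ ¬B) ⊃ ¬B) ⊃ C): 1 > 0.06, so result = 0.06
((((((((¬C ⊃ ¬C) ⊃ A) ⊃ C) ⊃ B) ⊃ ¬B) ⊃ ¬B) ⊃ C) ⊃ C): 0.06 ≤ 0.06, so result = 1
¬A: Gödel ¬ of 0.48 = 0 (operand ≠ 0)
(((((((((¬C ⊃ ¬C) ⊃ A) ⊃ C) ⊃ B) ⊃ ¬B) ⊃ ¬B) ⊃ C) ⊃ C) ⊃ ¬A): 1 > 0, so result = 0
((((((((((¬C ⊃ ¬C) ⊃ A) ⊃ C) ⊃ B) ⊃ ¬B) ⊃ ¬B) ⊃ C) ⊃ C) ⊃ ¬A) ⊃ C): 0 ≤ 0.06, so result = 1
¬A: Gödel ¬ of 0.48 = 0 (operand ≠ 0)
(((((((((((¬C ⊃ ¬C) ⊃ A) ⊃ C) ⊃ B) ⊃ ¬B) ⊃ ¬B) ⊃ C) ⊃ C) ⊃ ¬A) ⊃ C) ⊃ ¬A): 1 > 0, so result = 0
((((((((((((¬C ⊃ ¬C) ⊃ A) ⊃ C) ⊃ B) ⊃ ¬B) ⊃ ¬B) ⊃ C) ⊃ C) ⊃ ¬A) ⊃ C) ⊃ ¬A) ⊃ B): 0 ≤ 0.68, so result = 1
(((((((((((((¬C ⊃ ¬C) ⊃ A) ⊃ C) ⊃ B) ⊃ ¬B) ⊃ ¬B) ⊃ C) ⊃ C) ⊃ ¬A) ⊃ C) ⊃ ¬A) ⊃ B) ⊃ B): 1 > 0.68, so result = 0.68
((((((((((((((¬C ⊃ ¬C) ⊃ A) ⊃ C) ⊃ B) ⊃ ¬B) ⊃ ¬B) ⊃ C) ⊃ C) ⊃ ¬A) ⊃ C) ⊃ ¬A) ⊃ B) ⊃ B) ⊃ A): 0.68 > 0.48, so result = 0.48
(((((((((((((((¬C ⊃ ¬C) ⊃ A) ⊃ C) ⊃ B) ⊃ ¬B) ⊃ ¬B) ⊃ C) ⊃ C) ⊃ ¬A) ⊃ C) ⊃ ¬A) ⊃ B) ⊃ B) ⊃ A) ⊃ C): 0.48 > 0.06, so result = 0.06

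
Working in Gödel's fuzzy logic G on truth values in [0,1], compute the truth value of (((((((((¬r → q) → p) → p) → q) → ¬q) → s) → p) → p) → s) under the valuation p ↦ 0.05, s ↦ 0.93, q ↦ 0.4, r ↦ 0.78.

0.93

¬r: Gödel ¬ of 0.78 = 0 (operand ≠ 0)
(¬r → q): 0 ≤ 0.4, so result = 1
((¬r → q) → p): 1 > 0.05, so result = 0.05
(((¬r → q) → p) → p): 0.05 ≤ 0.05, so result = 1
((((¬r → q) → p) → p) → q): 1 > 0.4, so result = 0.4
¬q: Gödel ¬ of 0.4 = 0 (operand ≠ 0)
(((((¬r → q) → p) → p) → q) → ¬q): 0.4 > 0, so result = 0
((((((¬r → q) → p) → p) → q) → ¬q) → s): 0 ≤ 0.93, so result = 1
(((((((¬r → q) → p) → p) → q) → ¬q) → s) → p): 1 > 0.05, so result = 0.05
((((((((¬r → q) → p) → p) → q) → ¬q) → s) → p) → p): 0.05 ≤ 0.05, so result = 1
(((((((((¬r → q) → p) → p) → q) → ¬q) → s) → p) → p) → s): 1 > 0.93, so result = 0.93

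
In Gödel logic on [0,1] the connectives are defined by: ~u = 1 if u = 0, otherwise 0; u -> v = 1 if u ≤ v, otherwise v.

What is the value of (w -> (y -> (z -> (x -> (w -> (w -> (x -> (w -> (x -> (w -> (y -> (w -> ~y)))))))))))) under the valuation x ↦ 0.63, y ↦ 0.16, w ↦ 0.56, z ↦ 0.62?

0.00

~y: Gödel ¬ of 0.16 = 0 (operand ≠ 0)
(w -> ~y): 0.56 > 0, so result = 0
(y -> (w -> ~y)): 0.16 > 0, so result = 0
(w -> (y -> (w -> ~y))): 0.56 > 0, so result = 0
(x -> (w -> (y -> (w -> ~y)))): 0.63 > 0, so result = 0
(w -> (x -> (w -> (y -> (w -> ~y))))): 0.56 > 0, so result = 0
(x -> (w -> (x -> (w -> (y -> (w -> ~y)))))): 0.63 > 0, so result = 0
(w -> (x -> (w -> (x -> (w -> (y -> (w -> ~y))))))): 0.56 > 0, so result = 0
(w -> (w -> (x -> (w -> (x -> (w -> (y -> (w -> ~y)))))))): 0.56 > 0, so result = 0
(x -> (w -> (w -> (x -> (w -> (x -> (w -> (y -> (w -> ~y))))))))): 0.63 > 0, so result = 0
(z -> (x -> (w -> (w -> (x -> (w -> (x -> (w -> (y -> (w -> ~y)))))))))): 0.62 > 0, so result = 0
(y -> (z -> (x -> (w -> (w -> (x -> (w -> (x -> (w -> (y -> (w -> ~y))))))))))): 0.16 > 0, so result = 0
(w -> (y -> (z -> (x -> (w -> (w -> (x -> (w -> (x -> (w -> (y -> (w -> ~y)))))))))))): 0.56 > 0, so result = 0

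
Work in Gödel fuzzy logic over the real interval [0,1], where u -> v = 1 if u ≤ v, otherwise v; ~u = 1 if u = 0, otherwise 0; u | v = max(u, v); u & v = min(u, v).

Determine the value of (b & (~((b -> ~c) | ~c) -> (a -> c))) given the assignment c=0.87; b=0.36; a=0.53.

~c: Gödel ¬ of 0.87 = 0 (operand ≠ 0)
(b -> ~c): 0.36 > 0, so result = 0
~c: Gödel ¬ of 0.87 = 0 (operand ≠ 0)
((b -> ~c) | ~c) = max(0, 0) = 0
~((b -> ~c) | ~c): Gödel ¬ of 0 = 1 (operand is 0)
(a -> c): 0.53 ≤ 0.87, so result = 1
(~((b -> ~c) | ~c) -> (a -> c)): 1 ≤ 1, so result = 1
(b & (~((b -> ~c) | ~c) -> (a -> c))) = min(0.36, 1) = 0.36

0.36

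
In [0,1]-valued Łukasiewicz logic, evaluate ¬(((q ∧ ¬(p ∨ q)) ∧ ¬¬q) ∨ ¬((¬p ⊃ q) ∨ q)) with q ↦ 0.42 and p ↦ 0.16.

0.58

(p ∨ q) = max(0.16, 0.42) = 0.42
¬(p ∨ q): Łukasiewicz ¬ gives 1 − 0.42 = 0.58
(q ∧ ¬(p ∨ q)) = min(0.42, 0.58) = 0.42
¬q: Łukasiewicz ¬ gives 1 − 0.42 = 0.58
¬¬q: Łukasiewicz ¬ gives 1 − 0.58 = 0.42
((q ∧ ¬(p ∨ q)) ∧ ¬¬q) = min(0.42, 0.42) = 0.42
¬p: Łukasiewicz ¬ gives 1 − 0.16 = 0.84
(¬p ⊃ q): min(1, 1 − 0.84 + 0.42) = 0.58
((¬p ⊃ q) ∨ q) = max(0.58, 0.42) = 0.58
¬((¬p ⊃ q) ∨ q): Łukasiewicz ¬ gives 1 − 0.58 = 0.42
(((q ∧ ¬(p ∨ q)) ∧ ¬¬q) ∨ ¬((¬p ⊃ q) ∨ q)) = max(0.42, 0.42) = 0.42
¬(((q ∧ ¬(p ∨ q)) ∧ ¬¬q) ∨ ¬((¬p ⊃ q) ∨ q)): Łukasiewicz ¬ gives 1 − 0.42 = 0.58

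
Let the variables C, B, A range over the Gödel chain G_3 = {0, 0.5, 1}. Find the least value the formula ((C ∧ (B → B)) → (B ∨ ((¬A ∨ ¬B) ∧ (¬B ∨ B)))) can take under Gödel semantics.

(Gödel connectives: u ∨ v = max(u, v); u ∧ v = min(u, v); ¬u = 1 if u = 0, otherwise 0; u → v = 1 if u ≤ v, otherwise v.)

0.50

The minimum is attained at C = 1, B = 0.5, A = 0:
  (B → B): 0.5 ≤ 0.5, so result = 1
  (C ∧ (B → B)) = min(1, 1) = 1
  ¬A: Gödel ¬ of 0 = 1 (operand is 0)
  ¬B: Gödel ¬ of 0.5 = 0 (operand ≠ 0)
  (¬A ∨ ¬B) = max(1, 0) = 1
  ¬B: Gödel ¬ of 0.5 = 0 (operand ≠ 0)
  (¬B ∨ B) = max(0, 0.5) = 0.5
  ((¬A ∨ ¬B) ∧ (¬B ∨ B)) = min(1, 0.5) = 0.5
  (B ∨ ((¬A ∨ ¬B) ∧ (¬B ∨ B))) = max(0.5, 0.5) = 0.5
  ((C ∧ (B → B)) → (B ∨ ((¬A ∨ ¬B) ∧ (¬B ∨ B)))): 1 > 0.5, so result = 0.5
Checking all 27 assignments confirms none give a value below 0.50.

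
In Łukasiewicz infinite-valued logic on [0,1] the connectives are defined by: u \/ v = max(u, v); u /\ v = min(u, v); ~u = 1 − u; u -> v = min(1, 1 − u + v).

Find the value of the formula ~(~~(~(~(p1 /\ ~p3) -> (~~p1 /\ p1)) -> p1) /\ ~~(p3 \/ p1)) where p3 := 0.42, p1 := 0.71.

0.29

~p3: Łukasiewicz ¬ gives 1 − 0.42 = 0.58
(p1 /\ ~p3) = min(0.71, 0.58) = 0.58
~(p1 /\ ~p3): Łukasiewicz ¬ gives 1 − 0.58 = 0.42
~p1: Łukasiewicz ¬ gives 1 − 0.71 = 0.29
~~p1: Łukasiewicz ¬ gives 1 − 0.29 = 0.71
(~~p1 /\ p1) = min(0.71, 0.71) = 0.71
(~(p1 /\ ~p3) -> (~~p1 /\ p1)): min(1, 1 − 0.42 + 0.71) = 1
~(~(p1 /\ ~p3) -> (~~p1 /\ p1)): Łukasiewicz ¬ gives 1 − 1 = 0
(~(~(p1 /\ ~p3) -> (~~p1 /\ p1)) -> p1): min(1, 1 − 0 + 0.71) = 1
~(~(~(p1 /\ ~p3) -> (~~p1 /\ p1)) -> p1): Łukasiewicz ¬ gives 1 − 1 = 0
~~(~(~(p1 /\ ~p3) -> (~~p1 /\ p1)) -> p1): Łukasiewicz ¬ gives 1 − 0 = 1
(p3 \/ p1) = max(0.42, 0.71) = 0.71
~(p3 \/ p1): Łukasiewicz ¬ gives 1 − 0.71 = 0.29
~~(p3 \/ p1): Łukasiewicz ¬ gives 1 − 0.29 = 0.71
(~~(~(~(p1 /\ ~p3) -> (~~p1 /\ p1)) -> p1) /\ ~~(p3 \/ p1)) = min(1, 0.71) = 0.71
~(~~(~(~(p1 /\ ~p3) -> (~~p1 /\ p1)) -> p1) /\ ~~(p3 \/ p1)): Łukasiewicz ¬ gives 1 − 0.71 = 0.29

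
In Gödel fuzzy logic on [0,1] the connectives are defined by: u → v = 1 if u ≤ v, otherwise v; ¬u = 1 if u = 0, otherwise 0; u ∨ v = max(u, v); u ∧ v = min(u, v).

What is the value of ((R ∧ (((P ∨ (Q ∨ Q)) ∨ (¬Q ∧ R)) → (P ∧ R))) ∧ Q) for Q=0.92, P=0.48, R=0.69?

(Q ∨ Q) = max(0.92, 0.92) = 0.92
(P ∨ (Q ∨ Q)) = max(0.48, 0.92) = 0.92
¬Q: Gödel ¬ of 0.92 = 0 (operand ≠ 0)
(¬Q ∧ R) = min(0, 0.69) = 0
((P ∨ (Q ∨ Q)) ∨ (¬Q ∧ R)) = max(0.92, 0) = 0.92
(P ∧ R) = min(0.48, 0.69) = 0.48
(((P ∨ (Q ∨ Q)) ∨ (¬Q ∧ R)) → (P ∧ R)): 0.92 > 0.48, so result = 0.48
(R ∧ (((P ∨ (Q ∨ Q)) ∨ (¬Q ∧ R)) → (P ∧ R))) = min(0.69, 0.48) = 0.48
((R ∧ (((P ∨ (Q ∨ Q)) ∨ (¬Q ∧ R)) → (P ∧ R))) ∧ Q) = min(0.48, 0.92) = 0.48

0.48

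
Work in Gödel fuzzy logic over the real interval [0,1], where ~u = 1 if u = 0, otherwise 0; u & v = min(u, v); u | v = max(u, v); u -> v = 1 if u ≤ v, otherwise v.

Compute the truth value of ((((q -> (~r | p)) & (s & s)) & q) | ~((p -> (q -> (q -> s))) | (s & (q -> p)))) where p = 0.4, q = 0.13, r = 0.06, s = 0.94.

~r: Gödel ¬ of 0.06 = 0 (operand ≠ 0)
(~r | p) = max(0, 0.4) = 0.4
(q -> (~r | p)): 0.13 ≤ 0.4, so result = 1
(s & s) = min(0.94, 0.94) = 0.94
((q -> (~r | p)) & (s & s)) = min(1, 0.94) = 0.94
(((q -> (~r | p)) & (s & s)) & q) = min(0.94, 0.13) = 0.13
(q -> s): 0.13 ≤ 0.94, so result = 1
(q -> (q -> s)): 0.13 ≤ 1, so result = 1
(p -> (q -> (q -> s))): 0.4 ≤ 1, so result = 1
(q -> p): 0.13 ≤ 0.4, so result = 1
(s & (q -> p)) = min(0.94, 1) = 0.94
((p -> (q -> (q -> s))) | (s & (q -> p))) = max(1, 0.94) = 1
~((p -> (q -> (q -> s))) | (s & (q -> p))): Gödel ¬ of 1 = 0 (operand ≠ 0)
((((q -> (~r | p)) & (s & s)) & q) | ~((p -> (q -> (q -> s))) | (s & (q -> p)))) = max(0.13, 0) = 0.13

0.13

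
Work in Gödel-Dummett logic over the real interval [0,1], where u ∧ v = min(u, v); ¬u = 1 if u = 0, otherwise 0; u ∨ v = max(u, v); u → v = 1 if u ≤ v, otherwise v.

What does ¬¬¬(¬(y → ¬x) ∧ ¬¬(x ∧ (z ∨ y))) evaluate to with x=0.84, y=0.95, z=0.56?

¬x: Gödel ¬ of 0.84 = 0 (operand ≠ 0)
(y → ¬x): 0.95 > 0, so result = 0
¬(y → ¬x): Gödel ¬ of 0 = 1 (operand is 0)
(z ∨ y) = max(0.56, 0.95) = 0.95
(x ∧ (z ∨ y)) = min(0.84, 0.95) = 0.84
¬(x ∧ (z ∨ y)): Gödel ¬ of 0.84 = 0 (operand ≠ 0)
¬¬(x ∧ (z ∨ y)): Gödel ¬ of 0 = 1 (operand is 0)
(¬(y → ¬x) ∧ ¬¬(x ∧ (z ∨ y))) = min(1, 1) = 1
¬(¬(y → ¬x) ∧ ¬¬(x ∧ (z ∨ y))): Gödel ¬ of 1 = 0 (operand ≠ 0)
¬¬(¬(y → ¬x) ∧ ¬¬(x ∧ (z ∨ y))): Gödel ¬ of 0 = 1 (operand is 0)
¬¬¬(¬(y → ¬x) ∧ ¬¬(x ∧ (z ∨ y))): Gödel ¬ of 1 = 0 (operand ≠ 0)

0.00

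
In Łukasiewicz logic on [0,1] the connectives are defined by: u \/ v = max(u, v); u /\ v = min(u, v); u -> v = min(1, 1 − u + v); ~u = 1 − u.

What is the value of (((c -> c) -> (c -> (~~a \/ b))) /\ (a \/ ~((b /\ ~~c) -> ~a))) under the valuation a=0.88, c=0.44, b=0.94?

0.88

(c -> c): min(1, 1 − 0.44 + 0.44) = 1
~a: Łukasiewicz ¬ gives 1 − 0.88 = 0.12
~~a: Łukasiewicz ¬ gives 1 − 0.12 = 0.88
(~~a \/ b) = max(0.88, 0.94) = 0.94
(c -> (~~a \/ b)): min(1, 1 − 0.44 + 0.94) = 1
((c -> c) -> (c -> (~~a \/ b))): min(1, 1 − 1 + 1) = 1
~c: Łukasiewicz ¬ gives 1 − 0.44 = 0.56
~~c: Łukasiewicz ¬ gives 1 − 0.56 = 0.44
(b /\ ~~c) = min(0.94, 0.44) = 0.44
~a: Łukasiewicz ¬ gives 1 − 0.88 = 0.12
((b /\ ~~c) -> ~a): min(1, 1 − 0.44 + 0.12) = 0.68
~((b /\ ~~c) -> ~a): Łukasiewicz ¬ gives 1 − 0.68 = 0.32
(a \/ ~((b /\ ~~c) -> ~a)) = max(0.88, 0.32) = 0.88
(((c -> c) -> (c -> (~~a \/ b))) /\ (a \/ ~((b /\ ~~c) -> ~a))) = min(1, 0.88) = 0.88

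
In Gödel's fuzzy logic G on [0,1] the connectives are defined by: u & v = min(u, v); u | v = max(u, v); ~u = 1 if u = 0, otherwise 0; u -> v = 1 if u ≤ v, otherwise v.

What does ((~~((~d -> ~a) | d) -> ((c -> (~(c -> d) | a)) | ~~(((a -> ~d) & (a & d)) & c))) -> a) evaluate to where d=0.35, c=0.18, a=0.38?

0.38

~d: Gödel ¬ of 0.35 = 0 (operand ≠ 0)
~a: Gödel ¬ of 0.38 = 0 (operand ≠ 0)
(~d -> ~a): 0 ≤ 0, so result = 1
((~d -> ~a) | d) = max(1, 0.35) = 1
~((~d -> ~a) | d): Gödel ¬ of 1 = 0 (operand ≠ 0)
~~((~d -> ~a) | d): Gödel ¬ of 0 = 1 (operand is 0)
(c -> d): 0.18 ≤ 0.35, so result = 1
~(c -> d): Gödel ¬ of 1 = 0 (operand ≠ 0)
(~(c -> d) | a) = max(0, 0.38) = 0.38
(c -> (~(c -> d) | a)): 0.18 ≤ 0.38, so result = 1
~d: Gödel ¬ of 0.35 = 0 (operand ≠ 0)
(a -> ~d): 0.38 > 0, so result = 0
(a & d) = min(0.38, 0.35) = 0.35
((a -> ~d) & (a & d)) = min(0, 0.35) = 0
(((a -> ~d) & (a & d)) & c) = min(0, 0.18) = 0
~(((a -> ~d) & (a & d)) & c): Gödel ¬ of 0 = 1 (operand is 0)
~~(((a -> ~d) & (a & d)) & c): Gödel ¬ of 1 = 0 (operand ≠ 0)
((c -> (~(c -> d) | a)) | ~~(((a -> ~d) & (a & d)) & c)) = max(1, 0) = 1
(~~((~d -> ~a) | d) -> ((c -> (~(c -> d) | a)) | ~~(((a -> ~d) & (a & d)) & c))): 1 ≤ 1, so result = 1
((~~((~d -> ~a) | d) -> ((c -> (~(c -> d) | a)) | ~~(((a -> ~d) & (a & d)) & c))) -> a): 1 > 0.38, so result = 0.38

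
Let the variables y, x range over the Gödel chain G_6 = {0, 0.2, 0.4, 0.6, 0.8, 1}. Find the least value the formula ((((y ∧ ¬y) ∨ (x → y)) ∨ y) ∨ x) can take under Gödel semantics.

The minimum is attained at y = 0, x = 0.2:
  ¬y: Gödel ¬ of 0 = 1 (operand is 0)
  (y ∧ ¬y) = min(0, 1) = 0
  (x → y): 0.2 > 0, so result = 0
  ((y ∧ ¬y) ∨ (x → y)) = max(0, 0) = 0
  (((y ∧ ¬y) ∨ (x → y)) ∨ y) = max(0, 0) = 0
  ((((y ∧ ¬y) ∨ (x → y)) ∨ y) ∨ x) = max(0, 0.2) = 0.2
Checking all 36 assignments confirms none give a value below 0.20.

0.20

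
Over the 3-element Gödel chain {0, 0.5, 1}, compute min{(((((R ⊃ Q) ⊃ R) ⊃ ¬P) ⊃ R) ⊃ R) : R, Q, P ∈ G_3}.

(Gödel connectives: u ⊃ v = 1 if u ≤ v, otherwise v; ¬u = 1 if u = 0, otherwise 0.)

The minimum is attained at R = 0.5, Q = 0, P = 0.5:
  (R ⊃ Q): 0.5 > 0, so result = 0
  ((R ⊃ Q) ⊃ R): 0 ≤ 0.5, so result = 1
  ¬P: Gödel ¬ of 0.5 = 0 (operand ≠ 0)
  (((R ⊃ Q) ⊃ R) ⊃ ¬P): 1 > 0, so result = 0
  ((((R ⊃ Q) ⊃ R) ⊃ ¬P) ⊃ R): 0 ≤ 0.5, so result = 1
  (((((R ⊃ Q) ⊃ R) ⊃ ¬P) ⊃ R) ⊃ R): 1 > 0.5, so result = 0.5
Checking all 27 assignments confirms none give a value below 0.50.

0.50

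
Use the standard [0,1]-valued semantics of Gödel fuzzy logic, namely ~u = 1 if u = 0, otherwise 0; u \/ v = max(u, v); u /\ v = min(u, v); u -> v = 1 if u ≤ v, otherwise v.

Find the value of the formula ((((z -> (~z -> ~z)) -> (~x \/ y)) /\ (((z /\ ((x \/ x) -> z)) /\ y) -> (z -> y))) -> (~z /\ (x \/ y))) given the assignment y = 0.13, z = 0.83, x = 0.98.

0.00

~z: Gödel ¬ of 0.83 = 0 (operand ≠ 0)
~z: Gödel ¬ of 0.83 = 0 (operand ≠ 0)
(~z -> ~z): 0 ≤ 0, so result = 1
(z -> (~z -> ~z)): 0.83 ≤ 1, so result = 1
~x: Gödel ¬ of 0.98 = 0 (operand ≠ 0)
(~x \/ y) = max(0, 0.13) = 0.13
((z -> (~z -> ~z)) -> (~x \/ y)): 1 > 0.13, so result = 0.13
(x \/ x) = max(0.98, 0.98) = 0.98
((x \/ x) -> z): 0.98 > 0.83, so result = 0.83
(z /\ ((x \/ x) -> z)) = min(0.83, 0.83) = 0.83
((z /\ ((x \/ x) -> z)) /\ y) = min(0.83, 0.13) = 0.13
(z -> y): 0.83 > 0.13, so result = 0.13
(((z /\ ((x \/ x) -> z)) /\ y) -> (z -> y)): 0.13 ≤ 0.13, so result = 1
(((z -> (~z -> ~z)) -> (~x \/ y)) /\ (((z /\ ((x \/ x) -> z)) /\ y) -> (z -> y))) = min(0.13, 1) = 0.13
~z: Gödel ¬ of 0.83 = 0 (operand ≠ 0)
(x \/ y) = max(0.98, 0.13) = 0.98
(~z /\ (x \/ y)) = min(0, 0.98) = 0
((((z -> (~z -> ~z)) -> (~x \/ y)) /\ (((z /\ ((x \/ x) -> z)) /\ y) -> (z -> y))) -> (~z /\ (x \/ y))): 0.13 > 0, so result = 0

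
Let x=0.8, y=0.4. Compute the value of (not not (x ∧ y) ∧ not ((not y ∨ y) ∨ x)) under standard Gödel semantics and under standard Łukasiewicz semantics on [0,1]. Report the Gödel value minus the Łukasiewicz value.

Gödel evaluation:
  (x ∧ y) = min(0.8, 0.4) = 0.4
  not (x ∧ y): Gödel ¬ of 0.4 = 0 (operand ≠ 0)
  not not (x ∧ y): Gödel ¬ of 0 = 1 (operand is 0)
  not y: Gödel ¬ of 0.4 = 0 (operand ≠ 0)
  (not y ∨ y) = max(0, 0.4) = 0.4
  ((not y ∨ y) ∨ x) = max(0.4, 0.8) = 0.8
  not ((not y ∨ y) ∨ x): Gödel ¬ of 0.8 = 0 (operand ≠ 0)
  (not not (x ∧ y) ∧ not ((not y ∨ y) ∨ x)) = min(1, 0) = 0
  Gödel value = 0
Łukasiewicz evaluation:
  (x ∧ y) = min(0.8, 0.4) = 0.4
  not (x ∧ y): Łukasiewicz ¬ gives 1 − 0.4 = 0.6
  not not (x ∧ y): Łukasiewicz ¬ gives 1 − 0.6 = 0.4
  not y: Łukasiewicz ¬ gives 1 − 0.4 = 0.6
  (not y ∨ y) = max(0.6, 0.4) = 0.6
  ((not y ∨ y) ∨ x) = max(0.6, 0.8) = 0.8
  not ((not y ∨ y) ∨ x): Łukasiewicz ¬ gives 1 − 0.8 = 0.2
  (not not (x ∧ y) ∧ not ((not y ∨ y) ∨ x)) = min(0.4, 0.2) = 0.2
  Łukasiewicz value = 0.2
Difference: 0 − 0.2 = -0.20

-0.20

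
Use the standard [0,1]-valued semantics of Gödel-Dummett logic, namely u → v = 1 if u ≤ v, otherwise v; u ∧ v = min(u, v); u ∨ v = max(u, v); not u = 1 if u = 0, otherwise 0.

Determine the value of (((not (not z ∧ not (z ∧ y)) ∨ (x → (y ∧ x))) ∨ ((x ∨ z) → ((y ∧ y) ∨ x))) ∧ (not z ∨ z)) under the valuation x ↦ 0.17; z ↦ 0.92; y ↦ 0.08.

0.92

not z: Gödel ¬ of 0.92 = 0 (operand ≠ 0)
(z ∧ y) = min(0.92, 0.08) = 0.08
not (z ∧ y): Gödel ¬ of 0.08 = 0 (operand ≠ 0)
(not z ∧ not (z ∧ y)) = min(0, 0) = 0
not (not z ∧ not (z ∧ y)): Gödel ¬ of 0 = 1 (operand is 0)
(y ∧ x) = min(0.08, 0.17) = 0.08
(x → (y ∧ x)): 0.17 > 0.08, so result = 0.08
(not (not z ∧ not (z ∧ y)) ∨ (x → (y ∧ x))) = max(1, 0.08) = 1
(x ∨ z) = max(0.17, 0.92) = 0.92
(y ∧ y) = min(0.08, 0.08) = 0.08
((y ∧ y) ∨ x) = max(0.08, 0.17) = 0.17
((x ∨ z) → ((y ∧ y) ∨ x)): 0.92 > 0.17, so result = 0.17
((not (not z ∧ not (z ∧ y)) ∨ (x → (y ∧ x))) ∨ ((x ∨ z) → ((y ∧ y) ∨ x))) = max(1, 0.17) = 1
not z: Gödel ¬ of 0.92 = 0 (operand ≠ 0)
(not z ∨ z) = max(0, 0.92) = 0.92
(((not (not z ∧ not (z ∧ y)) ∨ (x → (y ∧ x))) ∨ ((x ∨ z) → ((y ∧ y) ∨ x))) ∧ (not z ∨ z)) = min(1, 0.92) = 0.92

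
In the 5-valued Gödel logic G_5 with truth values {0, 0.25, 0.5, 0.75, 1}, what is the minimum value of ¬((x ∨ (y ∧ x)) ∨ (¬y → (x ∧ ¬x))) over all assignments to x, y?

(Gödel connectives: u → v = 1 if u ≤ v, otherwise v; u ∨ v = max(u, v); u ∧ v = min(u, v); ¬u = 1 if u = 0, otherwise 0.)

The minimum is attained at x = 0, y = 0.25:
  (y ∧ x) = min(0.25, 0) = 0
  (x ∨ (y ∧ x)) = max(0, 0) = 0
  ¬y: Gödel ¬ of 0.25 = 0 (operand ≠ 0)
  ¬x: Gödel ¬ of 0 = 1 (operand is 0)
  (x ∧ ¬x) = min(0, 1) = 0
  (¬y → (x ∧ ¬x)): 0 ≤ 0, so result = 1
  ((x ∨ (y ∧ x)) ∨ (¬y → (x ∧ ¬x))) = max(0, 1) = 1
  ¬((x ∨ (y ∧ x)) ∨ (¬y → (x ∧ ¬x))): Gödel ¬ of 1 = 0 (operand ≠ 0)
Checking all 25 assignments confirms none give a value below 0.00.

0.00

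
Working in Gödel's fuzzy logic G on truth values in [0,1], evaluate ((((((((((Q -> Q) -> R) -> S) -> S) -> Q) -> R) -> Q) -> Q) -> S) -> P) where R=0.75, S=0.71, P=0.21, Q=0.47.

0.21

(Q -> Q): 0.47 ≤ 0.47, so result = 1
((Q -> Q) -> R): 1 > 0.75, so result = 0.75
(((Q -> Q) -> R) -> S): 0.75 > 0.71, so result = 0.71
((((Q -> Q) -> R) -> S) -> S): 0.71 ≤ 0.71, so result = 1
(((((Q -> Q) -> R) -> S) -> S) -> Q): 1 > 0.47, so result = 0.47
((((((Q -> Q) -> R) -> S) -> S) -> Q) -> R): 0.47 ≤ 0.75, so result = 1
(((((((Q -> Q) -> R) -> S) -> S) -> Q) -> R) -> Q): 1 > 0.47, so result = 0.47
((((((((Q -> Q) -> R) -> S) -> S) -> Q) -> R) -> Q) -> Q): 0.47 ≤ 0.47, so result = 1
(((((((((Q -> Q) -> R) -> S) -> S) -> Q) -> R) -> Q) -> Q) -> S): 1 > 0.71, so result = 0.71
((((((((((Q -> Q) -> R) -> S) -> S) -> Q) -> R) -> Q) -> Q) -> S) -> P): 0.71 > 0.21, so result = 0.21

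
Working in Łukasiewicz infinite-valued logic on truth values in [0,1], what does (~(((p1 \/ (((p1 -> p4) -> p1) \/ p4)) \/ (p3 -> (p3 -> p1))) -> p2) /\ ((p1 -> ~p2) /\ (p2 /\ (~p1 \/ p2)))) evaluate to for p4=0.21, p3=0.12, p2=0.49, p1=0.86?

0.49

(p1 -> p4): min(1, 1 − 0.86 + 0.21) = 0.35
((p1 -> p4) -> p1): min(1, 1 − 0.35 + 0.86) = 1
(((p1 -> p4) -> p1) \/ p4) = max(1, 0.21) = 1
(p1 \/ (((p1 -> p4) -> p1) \/ p4)) = max(0.86, 1) = 1
(p3 -> p1): min(1, 1 − 0.12 + 0.86) = 1
(p3 -> (p3 -> p1)): min(1, 1 − 0.12 + 1) = 1
((p1 \/ (((p1 -> p4) -> p1) \/ p4)) \/ (p3 -> (p3 -> p1))) = max(1, 1) = 1
(((p1 \/ (((p1 -> p4) -> p1) \/ p4)) \/ (p3 -> (p3 -> p1))) -> p2): min(1, 1 − 1 + 0.49) = 0.49
~(((p1 \/ (((p1 -> p4) -> p1) \/ p4)) \/ (p3 -> (p3 -> p1))) -> p2): Łukasiewicz ¬ gives 1 − 0.49 = 0.51
~p2: Łukasiewicz ¬ gives 1 − 0.49 = 0.51
(p1 -> ~p2): min(1, 1 − 0.86 + 0.51) = 0.65
~p1: Łukasiewicz ¬ gives 1 − 0.86 = 0.14
(~p1 \/ p2) = max(0.14, 0.49) = 0.49
(p2 /\ (~p1 \/ p2)) = min(0.49, 0.49) = 0.49
((p1 -> ~p2) /\ (p2 /\ (~p1 \/ p2))) = min(0.65, 0.49) = 0.49
(~(((p1 \/ (((p1 -> p4) -> p1) \/ p4)) \/ (p3 -> (p3 -> p1))) -> p2) /\ ((p1 -> ~p2) /\ (p2 /\ (~p1 \/ p2)))) = min(0.51, 0.49) = 0.49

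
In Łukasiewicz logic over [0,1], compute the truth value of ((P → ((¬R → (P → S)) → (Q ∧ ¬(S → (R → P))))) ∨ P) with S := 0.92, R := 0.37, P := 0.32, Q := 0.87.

¬R: Łukasiewicz ¬ gives 1 − 0.37 = 0.63
(P → S): min(1, 1 − 0.32 + 0.92) = 1
(¬R → (P → S)): min(1, 1 − 0.63 + 1) = 1
(R → P): min(1, 1 − 0.37 + 0.32) = 0.95
(S → (R → P)): min(1, 1 − 0.92 + 0.95) = 1
¬(S → (R → P)): Łukasiewicz ¬ gives 1 − 1 = 0
(Q ∧ ¬(S → (R → P))) = min(0.87, 0) = 0
((¬R → (P → S)) → (Q ∧ ¬(S → (R → P)))): min(1, 1 − 1 + 0) = 0
(P → ((¬R → (P → S)) → (Q ∧ ¬(S → (R → P))))): min(1, 1 − 0.32 + 0) = 0.68
((P → ((¬R → (P → S)) → (Q ∧ ¬(S → (R → P))))) ∨ P) = max(0.68, 0.32) = 0.68

0.68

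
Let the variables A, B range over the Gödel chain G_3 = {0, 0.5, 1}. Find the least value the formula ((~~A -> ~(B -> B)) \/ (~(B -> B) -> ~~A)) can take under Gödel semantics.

1.00

Every assignment gives 1. For instance at A = 0, B = 0:
  ~A: Gödel ¬ of 0 = 1 (operand is 0)
  ~~A: Gödel ¬ of 1 = 0 (operand ≠ 0)
  (B -> B): 0 ≤ 0, so result = 1
  ~(B -> B): Gödel ¬ of 1 = 0 (operand ≠ 0)
  (~~A -> ~(B -> B)): 0 ≤ 0, so result = 1
  (B -> B): 0 ≤ 0, so result = 1
  ~(B -> B): Gödel ¬ of 1 = 0 (operand ≠ 0)
  ~A: Gödel ¬ of 0 = 1 (operand is 0)
  ~~A: Gödel ¬ of 1 = 0 (operand ≠ 0)
  (~(B -> B) -> ~~A): 0 ≤ 0, so result = 1
  ((~~A -> ~(B -> B)) \/ (~(B -> B) -> ~~A)) = max(1, 1) = 1
All 9 assignments give value 1 — the formula is a G_3-tautology.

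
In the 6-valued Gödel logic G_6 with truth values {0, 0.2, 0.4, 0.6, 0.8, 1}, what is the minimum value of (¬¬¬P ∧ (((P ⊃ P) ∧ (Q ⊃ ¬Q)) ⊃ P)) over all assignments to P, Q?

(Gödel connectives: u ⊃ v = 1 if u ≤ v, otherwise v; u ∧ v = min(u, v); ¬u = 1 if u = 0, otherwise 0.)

The minimum is attained at P = 0, Q = 0:
  ¬P: Gödel ¬ of 0 = 1 (operand is 0)
  ¬¬P: Gödel ¬ of 1 = 0 (operand ≠ 0)
  ¬¬¬P: Gödel ¬ of 0 = 1 (operand is 0)
  (P ⊃ P): 0 ≤ 0, so result = 1
  ¬Q: Gödel ¬ of 0 = 1 (operand is 0)
  (Q ⊃ ¬Q): 0 ≤ 1, so result = 1
  ((P ⊃ P) ∧ (Q ⊃ ¬Q)) = min(1, 1) = 1
  (((P ⊃ P) ∧ (Q ⊃ ¬Q)) ⊃ P): 1 > 0, so result = 0
  (¬¬¬P ∧ (((P ⊃ P) ∧ (Q ⊃ ¬Q)) ⊃ P)) = min(1, 0) = 0
Checking all 36 assignments confirms none give a value below 0.00.

0.00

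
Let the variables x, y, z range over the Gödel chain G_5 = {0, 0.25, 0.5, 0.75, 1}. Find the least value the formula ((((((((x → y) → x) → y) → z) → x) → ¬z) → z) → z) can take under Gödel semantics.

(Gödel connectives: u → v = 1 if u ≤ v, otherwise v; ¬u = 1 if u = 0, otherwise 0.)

0.25

The minimum is attained at x = 0.25, y = 0, z = 0.25:
  (x → y): 0.25 > 0, so result = 0
  ((x → y) → x): 0 ≤ 0.25, so result = 1
  (((x → y) → x) → y): 1 > 0, so result = 0
  ((((x → y) → x) → y) → z): 0 ≤ 0.25, so result = 1
  (((((x → y) → x) → y) → z) → x): 1 > 0.25, so result = 0.25
  ¬z: Gödel ¬ of 0.25 = 0 (operand ≠ 0)
  ((((((x → y) → x) → y) → z) → x) → ¬z): 0.25 > 0, so result = 0
  (((((((x → y) → x) → y) → z) → x) → ¬z) → z): 0 ≤ 0.25, so result = 1
  ((((((((x → y) → x) → y) → z) → x) → ¬z) → z) → z): 1 > 0.25, so result = 0.25
Checking all 125 assignments confirms none give a value below 0.25.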